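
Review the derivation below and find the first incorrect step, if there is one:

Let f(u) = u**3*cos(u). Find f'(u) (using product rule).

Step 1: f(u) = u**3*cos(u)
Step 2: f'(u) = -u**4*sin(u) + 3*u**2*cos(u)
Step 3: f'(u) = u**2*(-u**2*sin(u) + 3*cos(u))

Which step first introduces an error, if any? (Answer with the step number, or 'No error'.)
Step 2

Step 2 is incorrect due to a wrong exponent.
The step shows: -u**4*sin(u) + 3*u**2*cos(u)
The correct value should be: -u**3*sin(u) + 3*u**2*cos(u)

Explanation: The exponent 3 on u was incorrectly written as 4: the term -u**3*sin(u) was incorrectly written as -u**4*sin(u)
The later steps are derived from this incorrect expression, so the error originates in Step 2.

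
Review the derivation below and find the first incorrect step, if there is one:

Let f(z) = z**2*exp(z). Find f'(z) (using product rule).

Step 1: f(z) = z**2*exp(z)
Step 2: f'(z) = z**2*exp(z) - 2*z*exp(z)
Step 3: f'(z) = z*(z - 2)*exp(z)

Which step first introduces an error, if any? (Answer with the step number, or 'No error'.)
Step 2

Step 2 is incorrect due to a sign flip.
The step shows: z**2*exp(z) - 2*z*exp(z)
The correct value should be: z**2*exp(z) + 2*z*exp(z)

Explanation: The sign of one term was flipped: the term 2*z*exp(z) was incorrectly written as -2*z*exp(z)
The later steps are derived from this incorrect expression, so the error originates in Step 2.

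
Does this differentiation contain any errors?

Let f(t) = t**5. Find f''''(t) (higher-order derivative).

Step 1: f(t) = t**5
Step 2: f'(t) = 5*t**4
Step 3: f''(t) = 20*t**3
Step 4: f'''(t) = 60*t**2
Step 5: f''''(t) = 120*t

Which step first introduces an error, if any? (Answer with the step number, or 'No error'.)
No error

All steps in this derivation are correct.
The final answer f''''(t) = 120*t is valid.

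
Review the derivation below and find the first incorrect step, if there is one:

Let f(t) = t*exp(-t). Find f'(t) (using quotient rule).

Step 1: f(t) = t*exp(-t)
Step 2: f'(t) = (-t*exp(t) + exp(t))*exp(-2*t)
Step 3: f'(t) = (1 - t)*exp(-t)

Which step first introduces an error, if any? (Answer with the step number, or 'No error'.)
No error

All steps in this derivation are correct.
The final answer f'(t) = (1 - t)*exp(-t) is valid.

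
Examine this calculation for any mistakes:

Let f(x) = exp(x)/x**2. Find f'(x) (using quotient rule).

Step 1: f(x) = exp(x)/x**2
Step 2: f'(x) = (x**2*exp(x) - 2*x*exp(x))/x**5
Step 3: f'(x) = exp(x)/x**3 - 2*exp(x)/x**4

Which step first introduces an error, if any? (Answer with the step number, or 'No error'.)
Step 2

Step 2 is incorrect due to a wrong exponent.
The step shows: (x**2*exp(x) - 2*x*exp(x))/x**5
The correct value should be: (x**2*exp(x) - 2*x*exp(x))/x**4

Explanation: The exponent -4 on x was incorrectly written as -5: the term (x**2*exp(x) - 2*x*exp(x))/x**4 was incorrectly written as (x**2*exp(x) - 2*x*exp(x))/x**5
The later steps are derived from this incorrect expression, so the error originates in Step 2.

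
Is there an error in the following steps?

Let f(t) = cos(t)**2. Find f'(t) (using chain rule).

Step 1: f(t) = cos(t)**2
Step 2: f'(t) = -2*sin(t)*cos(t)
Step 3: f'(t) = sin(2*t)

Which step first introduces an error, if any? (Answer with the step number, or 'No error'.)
Step 3

Step 3 is incorrect due to a sign flip.
The step shows: sin(2*t)
The correct value should be: -sin(2*t)

Explanation: The sign of the whole expression was flipped: the term -sin(2*t) was incorrectly written as sin(2*t)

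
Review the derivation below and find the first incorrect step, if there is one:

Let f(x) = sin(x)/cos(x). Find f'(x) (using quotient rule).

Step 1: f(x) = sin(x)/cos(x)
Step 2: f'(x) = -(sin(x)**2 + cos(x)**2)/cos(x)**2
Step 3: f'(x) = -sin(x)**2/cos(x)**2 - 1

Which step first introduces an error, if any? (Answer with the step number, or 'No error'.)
Step 2

Step 2 is incorrect due to a sign flip.
The step shows: -(sin(x)**2 + cos(x)**2)/cos(x)**2
The correct value should be: (sin(x)**2 + cos(x)**2)/cos(x)**2

Explanation: The sign of the whole expression was flipped: the term (sin(x)**2 + cos(x)**2)/cos(x)**2 was incorrectly written as -(sin(x)**2 + cos(x)**2)/cos(x)**2
The later steps are derived from this incorrect expression, so the error originates in Step 2.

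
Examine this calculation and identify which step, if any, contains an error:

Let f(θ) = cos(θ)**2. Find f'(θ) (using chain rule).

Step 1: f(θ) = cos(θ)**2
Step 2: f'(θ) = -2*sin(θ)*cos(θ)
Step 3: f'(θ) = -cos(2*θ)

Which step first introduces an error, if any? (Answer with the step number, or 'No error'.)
Step 3

Step 3 is incorrect due to a wrong trig function.
The step shows: -cos(2*θ)
The correct value should be: -sin(2*θ)

Explanation: sin(2*θ) was incorrectly written as cos(2*θ): the term -sin(2*θ) was incorrectly written as -cos(2*θ)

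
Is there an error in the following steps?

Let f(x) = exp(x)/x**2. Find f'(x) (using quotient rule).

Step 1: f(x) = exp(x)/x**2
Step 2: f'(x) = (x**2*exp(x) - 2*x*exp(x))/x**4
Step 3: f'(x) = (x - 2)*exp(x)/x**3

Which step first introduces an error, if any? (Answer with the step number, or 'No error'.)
No error

All steps in this derivation are correct.
The final answer f'(x) = (x - 2)*exp(x)/x**3 is valid.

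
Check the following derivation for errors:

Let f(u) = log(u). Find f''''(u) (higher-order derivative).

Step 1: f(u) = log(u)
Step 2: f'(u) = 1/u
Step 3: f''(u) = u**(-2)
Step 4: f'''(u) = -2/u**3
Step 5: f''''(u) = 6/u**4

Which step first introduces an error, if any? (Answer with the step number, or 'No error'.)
Step 3

Step 3 is incorrect due to a sign flip.
The step shows: u**(-2)
The correct value should be: -1/u**2

Explanation: The sign of the whole expression was flipped: the term -1/u**2 was incorrectly written as u**(-2)
The later steps are derived from this incorrect expression, so the error originates in Step 3.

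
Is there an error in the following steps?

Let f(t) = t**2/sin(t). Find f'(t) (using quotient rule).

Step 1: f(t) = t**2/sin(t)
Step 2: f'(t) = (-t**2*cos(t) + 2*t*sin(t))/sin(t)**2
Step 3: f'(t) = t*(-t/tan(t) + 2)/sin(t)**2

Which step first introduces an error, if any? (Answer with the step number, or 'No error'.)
Step 3

Step 3 is incorrect due to a wrong exponent.
The step shows: t*(-t/tan(t) + 2)/sin(t)**2
The correct value should be: t*(-t/tan(t) + 2)/sin(t)

Explanation: The exponent -1 on sin(t) was incorrectly written as -2: the term t*(-t/tan(t) + 2)/sin(t) was incorrectly written as t*(-t/tan(t) + 2)/sin(t)**2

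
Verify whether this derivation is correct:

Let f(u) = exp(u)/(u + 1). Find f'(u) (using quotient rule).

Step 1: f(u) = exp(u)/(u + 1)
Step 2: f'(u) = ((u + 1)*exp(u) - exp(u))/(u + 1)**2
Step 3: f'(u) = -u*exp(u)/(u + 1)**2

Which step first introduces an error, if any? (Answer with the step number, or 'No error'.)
Step 3

Step 3 is incorrect due to a sign flip.
The step shows: -u*exp(u)/(u + 1)**2
The correct value should be: u*exp(u)/(u + 1)**2

Explanation: The sign of the whole expression was flipped: the term u*exp(u)/(u + 1)**2 was incorrectly written as -u*exp(u)/(u + 1)**2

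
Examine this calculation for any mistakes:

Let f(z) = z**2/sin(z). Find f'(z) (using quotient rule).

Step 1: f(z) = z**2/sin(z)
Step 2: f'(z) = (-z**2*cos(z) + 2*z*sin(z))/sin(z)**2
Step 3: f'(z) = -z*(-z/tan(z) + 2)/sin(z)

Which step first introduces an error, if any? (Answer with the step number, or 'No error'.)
Step 3

Step 3 is incorrect due to a sign flip.
The step shows: -z*(-z/tan(z) + 2)/sin(z)
The correct value should be: z*(-z/tan(z) + 2)/sin(z)

Explanation: The sign of the whole expression was flipped: the term z*(-z/tan(z) + 2)/sin(z) was incorrectly written as -z*(-z/tan(z) + 2)/sin(z)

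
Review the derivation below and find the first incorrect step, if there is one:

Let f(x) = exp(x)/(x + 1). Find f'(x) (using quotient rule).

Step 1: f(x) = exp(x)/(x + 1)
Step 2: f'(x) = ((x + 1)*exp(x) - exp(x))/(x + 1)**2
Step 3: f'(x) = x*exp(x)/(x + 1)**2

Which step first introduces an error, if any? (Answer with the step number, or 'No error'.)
No error

All steps in this derivation are correct.
The final answer f'(x) = x*exp(x)/(x + 1)**2 is valid.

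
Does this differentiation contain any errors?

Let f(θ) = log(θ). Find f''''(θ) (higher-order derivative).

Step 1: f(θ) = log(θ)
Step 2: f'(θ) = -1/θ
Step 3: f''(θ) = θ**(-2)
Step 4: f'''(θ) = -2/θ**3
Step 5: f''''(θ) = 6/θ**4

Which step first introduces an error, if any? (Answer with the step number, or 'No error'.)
Step 2

Step 2 is incorrect due to a sign flip.
The step shows: -1/θ
The correct value should be: 1/θ

Explanation: The sign of the whole expression was flipped: the term 1/θ was incorrectly written as -1/θ
The later steps are derived from this incorrect expression, so the error originates in Step 2.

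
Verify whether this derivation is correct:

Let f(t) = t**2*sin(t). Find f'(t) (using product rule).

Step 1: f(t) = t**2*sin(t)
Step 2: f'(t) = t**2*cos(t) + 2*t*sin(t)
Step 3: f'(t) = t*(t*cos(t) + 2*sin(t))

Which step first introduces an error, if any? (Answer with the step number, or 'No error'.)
No error

All steps in this derivation are correct.
The final answer f'(t) = t*(t*cos(t) + 2*sin(t)) is valid.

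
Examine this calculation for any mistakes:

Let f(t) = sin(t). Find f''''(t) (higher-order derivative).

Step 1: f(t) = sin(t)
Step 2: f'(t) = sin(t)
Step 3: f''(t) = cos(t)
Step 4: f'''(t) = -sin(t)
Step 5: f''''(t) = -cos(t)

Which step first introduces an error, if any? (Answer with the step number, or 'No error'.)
Step 2

Step 2 is incorrect due to a wrong trig function.
The step shows: sin(t)
The correct value should be: cos(t)

Explanation: cos(t) was incorrectly written as sin(t): the term cos(t) was incorrectly written as sin(t)
The later steps are derived from this incorrect expression, so the error originates in Step 2.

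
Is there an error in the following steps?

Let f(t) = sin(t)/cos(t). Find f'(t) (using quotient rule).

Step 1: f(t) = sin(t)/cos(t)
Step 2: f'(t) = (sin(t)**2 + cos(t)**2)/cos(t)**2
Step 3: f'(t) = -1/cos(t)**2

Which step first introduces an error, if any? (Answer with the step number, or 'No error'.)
Step 3

Step 3 is incorrect due to a sign flip.
The step shows: -1/cos(t)**2
The correct value should be: cos(t)**(-2)

Explanation: The sign of the whole expression was flipped: the term cos(t)**(-2) was incorrectly written as -1/cos(t)**2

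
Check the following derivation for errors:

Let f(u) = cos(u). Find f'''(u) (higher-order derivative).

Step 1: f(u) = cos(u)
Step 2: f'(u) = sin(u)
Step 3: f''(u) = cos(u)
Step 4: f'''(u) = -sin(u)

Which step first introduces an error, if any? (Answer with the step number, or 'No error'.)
Step 2

Step 2 is incorrect due to a sign flip.
The step shows: sin(u)
The correct value should be: -sin(u)

Explanation: The sign of the whole expression was flipped: the term -sin(u) was incorrectly written as sin(u)
The later steps are derived from this incorrect expression, so the error originates in Step 2.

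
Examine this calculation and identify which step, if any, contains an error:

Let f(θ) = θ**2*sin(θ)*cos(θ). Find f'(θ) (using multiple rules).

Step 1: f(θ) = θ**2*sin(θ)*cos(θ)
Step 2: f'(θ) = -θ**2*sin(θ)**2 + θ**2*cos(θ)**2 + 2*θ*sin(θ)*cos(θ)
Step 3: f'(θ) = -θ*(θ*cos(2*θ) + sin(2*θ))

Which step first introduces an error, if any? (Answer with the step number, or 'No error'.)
Step 3

Step 3 is incorrect due to a sign flip.
The step shows: -θ*(θ*cos(2*θ) + sin(2*θ))
The correct value should be: θ*(θ*cos(2*θ) + sin(2*θ))

Explanation: The sign of the whole expression was flipped: the term θ*(θ*cos(2*θ) + sin(2*θ)) was incorrectly written as -θ*(θ*cos(2*θ) + sin(2*θ))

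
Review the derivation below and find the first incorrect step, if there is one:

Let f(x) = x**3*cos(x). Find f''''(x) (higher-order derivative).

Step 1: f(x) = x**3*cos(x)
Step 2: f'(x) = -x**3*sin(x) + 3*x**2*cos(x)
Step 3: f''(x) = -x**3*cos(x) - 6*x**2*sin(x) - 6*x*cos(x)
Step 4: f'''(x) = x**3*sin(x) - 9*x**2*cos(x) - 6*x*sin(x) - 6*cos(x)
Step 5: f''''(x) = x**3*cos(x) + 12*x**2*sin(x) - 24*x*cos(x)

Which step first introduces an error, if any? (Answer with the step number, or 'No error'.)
Step 3

Step 3 is incorrect due to a sign flip.
The step shows: -x**3*cos(x) - 6*x**2*sin(x) - 6*x*cos(x)
The correct value should be: -x**3*cos(x) - 6*x**2*sin(x) + 6*x*cos(x)

Explanation: The sign of one term was flipped: the term 6*x*cos(x) was incorrectly written as -6*x*cos(x)
The later steps are derived from this incorrect expression, so the error originates in Step 3.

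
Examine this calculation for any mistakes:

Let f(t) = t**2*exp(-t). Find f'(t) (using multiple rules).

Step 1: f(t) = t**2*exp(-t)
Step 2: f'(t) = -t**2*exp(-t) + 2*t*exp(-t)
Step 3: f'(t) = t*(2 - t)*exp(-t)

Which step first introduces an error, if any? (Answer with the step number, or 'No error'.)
No error

All steps in this derivation are correct.
The final answer f'(t) = t*(2 - t)*exp(-t) is valid.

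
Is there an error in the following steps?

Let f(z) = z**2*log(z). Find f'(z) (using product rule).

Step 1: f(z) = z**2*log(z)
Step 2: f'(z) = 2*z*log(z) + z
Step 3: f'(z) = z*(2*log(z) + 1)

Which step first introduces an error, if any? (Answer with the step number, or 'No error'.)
No error

All steps in this derivation are correct.
The final answer f'(z) = z*(2*log(z) + 1) is valid.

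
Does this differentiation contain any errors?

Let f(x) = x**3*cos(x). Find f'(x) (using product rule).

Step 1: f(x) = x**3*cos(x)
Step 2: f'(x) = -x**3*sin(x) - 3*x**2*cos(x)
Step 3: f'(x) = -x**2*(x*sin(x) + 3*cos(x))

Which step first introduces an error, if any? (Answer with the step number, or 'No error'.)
Step 2

Step 2 is incorrect due to a sign flip.
The step shows: -x**3*sin(x) - 3*x**2*cos(x)
The correct value should be: -x**3*sin(x) + 3*x**2*cos(x)

Explanation: The sign of one term was flipped: the term 3*x**2*cos(x) was incorrectly written as -3*x**2*cos(x)
The later steps are derived from this incorrect expression, so the error originates in Step 2.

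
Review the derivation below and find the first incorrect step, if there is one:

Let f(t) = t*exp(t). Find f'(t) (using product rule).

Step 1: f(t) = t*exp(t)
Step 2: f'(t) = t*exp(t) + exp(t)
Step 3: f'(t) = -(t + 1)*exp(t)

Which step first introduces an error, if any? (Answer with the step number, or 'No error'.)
Step 3

Step 3 is incorrect due to a sign flip.
The step shows: -(t + 1)*exp(t)
The correct value should be: (t + 1)*exp(t)

Explanation: The sign of the whole expression was flipped: the term (t + 1)*exp(t) was incorrectly written as -(t + 1)*exp(t)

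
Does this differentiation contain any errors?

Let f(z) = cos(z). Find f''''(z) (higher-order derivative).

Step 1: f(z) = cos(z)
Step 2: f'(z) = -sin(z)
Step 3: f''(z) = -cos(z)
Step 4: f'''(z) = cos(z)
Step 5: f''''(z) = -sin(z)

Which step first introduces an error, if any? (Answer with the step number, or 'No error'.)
Step 4

Step 4 is incorrect due to a wrong trig function.
The step shows: cos(z)
The correct value should be: sin(z)

Explanation: sin(z) was incorrectly written as cos(z): the term sin(z) was incorrectly written as cos(z)
The later steps are derived from this incorrect expression, so the error originates in Step 4.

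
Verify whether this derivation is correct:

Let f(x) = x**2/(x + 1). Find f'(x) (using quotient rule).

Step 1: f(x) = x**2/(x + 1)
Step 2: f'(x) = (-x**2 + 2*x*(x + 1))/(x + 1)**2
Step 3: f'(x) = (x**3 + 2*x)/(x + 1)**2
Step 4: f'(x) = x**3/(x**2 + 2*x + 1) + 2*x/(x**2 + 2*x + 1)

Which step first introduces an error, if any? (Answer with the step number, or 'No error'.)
Step 3

Step 3 is incorrect due to a wrong exponent.
The step shows: (x**3 + 2*x)/(x + 1)**2
The correct value should be: (x**2 + 2*x)/(x + 1)**2

Explanation: The exponent 2 on x was incorrectly written as 3: the term (x**2 + 2*x)/(x + 1)**2 was incorrectly written as (x**3 + 2*x)/(x + 1)**2
The later steps are derived from this incorrect expression, so the error originates in Step 3.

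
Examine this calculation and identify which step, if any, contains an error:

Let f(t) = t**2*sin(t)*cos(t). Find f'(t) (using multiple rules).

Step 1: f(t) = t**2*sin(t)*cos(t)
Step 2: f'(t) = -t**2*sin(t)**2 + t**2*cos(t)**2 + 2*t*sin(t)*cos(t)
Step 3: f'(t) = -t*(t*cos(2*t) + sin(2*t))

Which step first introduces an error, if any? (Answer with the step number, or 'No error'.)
Step 3

Step 3 is incorrect due to a sign flip.
The step shows: -t*(t*cos(2*t) + sin(2*t))
The correct value should be: t*(t*cos(2*t) + sin(2*t))

Explanation: The sign of the whole expression was flipped: the term t*(t*cos(2*t) + sin(2*t)) was incorrectly written as -t*(t*cos(2*t) + sin(2*t))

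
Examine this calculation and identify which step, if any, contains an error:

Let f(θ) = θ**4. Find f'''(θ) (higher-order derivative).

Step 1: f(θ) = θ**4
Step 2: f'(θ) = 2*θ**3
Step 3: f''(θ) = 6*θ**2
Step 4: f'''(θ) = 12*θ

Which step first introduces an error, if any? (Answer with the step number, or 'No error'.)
Step 2

Step 2 is incorrect due to a wrong coefficient.
The step shows: 2*θ**3
The correct value should be: 4*θ**3

Explanation: The coefficient 4 was incorrectly written as 2: the term 4*θ**3 was incorrectly written as 2*θ**3
The later steps are derived from this incorrect expression, so the error originates in Step 2.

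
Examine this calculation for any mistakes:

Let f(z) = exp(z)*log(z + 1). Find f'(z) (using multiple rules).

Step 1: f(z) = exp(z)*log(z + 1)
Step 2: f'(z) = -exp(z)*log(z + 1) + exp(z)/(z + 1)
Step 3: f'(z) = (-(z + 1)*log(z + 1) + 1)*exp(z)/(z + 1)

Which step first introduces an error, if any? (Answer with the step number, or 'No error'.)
Step 2

Step 2 is incorrect due to a sign flip.
The step shows: -exp(z)*log(z + 1) + exp(z)/(z + 1)
The correct value should be: exp(z)*log(z + 1) + exp(z)/(z + 1)

Explanation: The sign of one term was flipped: the term exp(z)*log(z + 1) was incorrectly written as -exp(z)*log(z + 1)
The later steps are derived from this incorrect expression, so the error originates in Step 2.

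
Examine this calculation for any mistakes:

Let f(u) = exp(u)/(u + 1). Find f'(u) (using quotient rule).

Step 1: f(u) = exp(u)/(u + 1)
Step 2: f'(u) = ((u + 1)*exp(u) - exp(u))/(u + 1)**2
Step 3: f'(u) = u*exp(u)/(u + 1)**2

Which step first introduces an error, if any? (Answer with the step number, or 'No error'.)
No error

All steps in this derivation are correct.
The final answer f'(u) = u*exp(u)/(u + 1)**2 is valid.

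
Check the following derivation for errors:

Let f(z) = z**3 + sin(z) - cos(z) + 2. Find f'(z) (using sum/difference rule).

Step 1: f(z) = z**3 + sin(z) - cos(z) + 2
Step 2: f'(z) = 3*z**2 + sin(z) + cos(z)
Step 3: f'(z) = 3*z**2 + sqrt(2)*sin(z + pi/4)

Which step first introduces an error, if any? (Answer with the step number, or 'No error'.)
No error

All steps in this derivation are correct.
The final answer f'(z) = 3*z**2 + sqrt(2)*sin(z + pi/4) is valid.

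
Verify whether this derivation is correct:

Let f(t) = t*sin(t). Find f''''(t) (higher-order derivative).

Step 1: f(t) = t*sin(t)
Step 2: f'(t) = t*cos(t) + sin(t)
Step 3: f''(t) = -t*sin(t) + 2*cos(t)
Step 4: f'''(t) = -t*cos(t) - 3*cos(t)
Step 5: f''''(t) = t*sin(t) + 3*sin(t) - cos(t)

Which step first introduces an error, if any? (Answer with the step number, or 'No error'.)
Step 4

Step 4 is incorrect due to a wrong trig function.
The step shows: -t*cos(t) - 3*cos(t)
The correct value should be: -t*cos(t) - 3*sin(t)

Explanation: sin(t) was incorrectly written as cos(t): the term -3*sin(t) was incorrectly written as -3*cos(t)
The later steps are derived from this incorrect expression, so the error originates in Step 4.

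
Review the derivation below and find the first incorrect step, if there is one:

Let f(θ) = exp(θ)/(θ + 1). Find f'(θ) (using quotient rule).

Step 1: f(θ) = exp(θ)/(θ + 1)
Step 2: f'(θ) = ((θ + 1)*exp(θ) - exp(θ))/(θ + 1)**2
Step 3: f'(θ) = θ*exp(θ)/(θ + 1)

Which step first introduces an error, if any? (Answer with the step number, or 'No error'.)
Step 3

Step 3 is incorrect due to a wrong exponent.
The step shows: θ*exp(θ)/(θ + 1)
The correct value should be: θ*exp(θ)/(θ + 1)**2

Explanation: The exponent -2 on θ + 1 was incorrectly written as -1: the term θ*exp(θ)/(θ + 1)**2 was incorrectly written as θ*exp(θ)/(θ + 1)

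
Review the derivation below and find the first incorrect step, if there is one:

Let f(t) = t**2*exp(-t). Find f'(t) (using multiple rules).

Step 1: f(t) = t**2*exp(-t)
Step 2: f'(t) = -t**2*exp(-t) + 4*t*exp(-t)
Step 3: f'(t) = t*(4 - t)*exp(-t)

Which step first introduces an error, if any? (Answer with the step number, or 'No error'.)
Step 2

Step 2 is incorrect due to a wrong coefficient.
The step shows: -t**2*exp(-t) + 4*t*exp(-t)
The correct value should be: -t**2*exp(-t) + 2*t*exp(-t)

Explanation: The coefficient 2 was incorrectly written as 4: the term 2*t*exp(-t) was incorrectly written as 4*t*exp(-t)
The later steps are derived from this incorrect expression, so the error originates in Step 2.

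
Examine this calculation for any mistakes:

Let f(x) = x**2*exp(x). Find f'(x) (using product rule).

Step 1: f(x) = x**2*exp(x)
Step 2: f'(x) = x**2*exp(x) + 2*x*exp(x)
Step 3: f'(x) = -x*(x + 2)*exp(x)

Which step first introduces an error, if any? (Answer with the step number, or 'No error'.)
Step 3

Step 3 is incorrect due to a sign flip.
The step shows: -x*(x + 2)*exp(x)
The correct value should be: x*(x + 2)*exp(x)

Explanation: The sign of the whole expression was flipped: the term x*(x + 2)*exp(x) was incorrectly written as -x*(x + 2)*exp(x)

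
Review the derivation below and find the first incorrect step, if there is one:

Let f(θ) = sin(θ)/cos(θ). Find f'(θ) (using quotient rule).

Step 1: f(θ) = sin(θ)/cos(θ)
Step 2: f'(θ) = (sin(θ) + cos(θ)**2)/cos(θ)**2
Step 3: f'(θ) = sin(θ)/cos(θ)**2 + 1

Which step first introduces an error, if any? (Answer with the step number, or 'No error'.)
Step 2

Step 2 is incorrect due to a wrong exponent.
The step shows: (sin(θ) + cos(θ)**2)/cos(θ)**2
The correct value should be: (sin(θ)**2 + cos(θ)**2)/cos(θ)**2

Explanation: The exponent 2 on sin(θ) was incorrectly written as 1: the term (sin(θ)**2 + cos(θ)**2)/cos(θ)**2 was incorrectly written as (sin(θ) + cos(θ)**2)/cos(θ)**2
The later steps are derived from this incorrect expression, so the error originates in Step 2.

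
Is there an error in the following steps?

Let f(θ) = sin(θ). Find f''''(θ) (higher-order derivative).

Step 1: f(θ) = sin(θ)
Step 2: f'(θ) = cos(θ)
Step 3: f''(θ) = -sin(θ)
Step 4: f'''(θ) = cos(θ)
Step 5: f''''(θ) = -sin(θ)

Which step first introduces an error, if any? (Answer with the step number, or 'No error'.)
Step 4

Step 4 is incorrect due to a sign flip.
The step shows: cos(θ)
The correct value should be: -cos(θ)

Explanation: The sign of the whole expression was flipped: the term -cos(θ) was incorrectly written as cos(θ)
The later steps are derived from this incorrect expression, so the error originates in Step 4.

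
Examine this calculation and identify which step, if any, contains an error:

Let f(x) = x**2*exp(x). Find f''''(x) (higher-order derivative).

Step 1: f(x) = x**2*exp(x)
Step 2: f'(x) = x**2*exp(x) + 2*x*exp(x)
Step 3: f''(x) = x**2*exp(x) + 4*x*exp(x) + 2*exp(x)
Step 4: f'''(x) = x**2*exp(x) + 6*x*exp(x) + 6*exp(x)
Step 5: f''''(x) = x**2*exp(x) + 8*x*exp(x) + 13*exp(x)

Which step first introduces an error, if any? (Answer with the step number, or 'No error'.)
Step 5

Step 5 is incorrect due to a wrong coefficient.
The step shows: x**2*exp(x) + 8*x*exp(x) + 13*exp(x)
The correct value should be: x**2*exp(x) + 8*x*exp(x) + 12*exp(x)

Explanation: The coefficient 12 was incorrectly written as 13: the term 12*exp(x) was incorrectly written as 13*exp(x)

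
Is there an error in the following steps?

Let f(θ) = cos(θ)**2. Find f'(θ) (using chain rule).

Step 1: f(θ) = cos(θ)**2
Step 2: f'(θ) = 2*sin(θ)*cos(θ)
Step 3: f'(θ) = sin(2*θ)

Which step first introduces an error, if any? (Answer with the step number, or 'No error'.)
Step 2

Step 2 is incorrect due to a sign flip.
The step shows: 2*sin(θ)*cos(θ)
The correct value should be: -2*sin(θ)*cos(θ)

Explanation: The sign of the whole expression was flipped: the term -2*sin(θ)*cos(θ) was incorrectly written as 2*sin(θ)*cos(θ)
The later steps are derived from this incorrect expression, so the error originates in Step 2.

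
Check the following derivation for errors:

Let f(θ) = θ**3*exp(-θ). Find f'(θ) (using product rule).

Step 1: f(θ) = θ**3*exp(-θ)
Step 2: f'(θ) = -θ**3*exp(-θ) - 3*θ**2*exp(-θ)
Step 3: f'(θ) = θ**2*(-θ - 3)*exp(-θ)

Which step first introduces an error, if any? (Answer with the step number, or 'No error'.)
Step 2

Step 2 is incorrect due to a sign flip.
The step shows: -θ**3*exp(-θ) - 3*θ**2*exp(-θ)
The correct value should be: -θ**3*exp(-θ) + 3*θ**2*exp(-θ)

Explanation: The sign of one term was flipped: the term 3*θ**2*exp(-θ) was incorrectly written as -3*θ**2*exp(-θ)
The later steps are derived from this incorrect expression, so the error originates in Step 2.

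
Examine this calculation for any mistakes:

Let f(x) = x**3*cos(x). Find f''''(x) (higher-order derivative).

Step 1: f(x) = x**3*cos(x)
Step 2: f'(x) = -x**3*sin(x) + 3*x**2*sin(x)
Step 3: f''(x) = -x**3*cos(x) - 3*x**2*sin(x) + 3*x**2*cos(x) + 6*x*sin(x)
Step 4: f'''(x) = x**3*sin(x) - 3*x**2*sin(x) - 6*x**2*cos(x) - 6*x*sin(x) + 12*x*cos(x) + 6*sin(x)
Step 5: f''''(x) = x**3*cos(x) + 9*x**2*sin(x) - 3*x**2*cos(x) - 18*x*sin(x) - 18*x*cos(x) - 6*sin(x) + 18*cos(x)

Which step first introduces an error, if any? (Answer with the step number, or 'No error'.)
Step 2

Step 2 is incorrect due to a wrong trig function.
The step shows: -x**3*sin(x) + 3*x**2*sin(x)
The correct value should be: -x**3*sin(x) + 3*x**2*cos(x)

Explanation: cos(x) was incorrectly written as sin(x): the term 3*x**2*cos(x) was incorrectly written as 3*x**2*sin(x)
The later steps are derived from this incorrect expression, so the error originates in Step 2.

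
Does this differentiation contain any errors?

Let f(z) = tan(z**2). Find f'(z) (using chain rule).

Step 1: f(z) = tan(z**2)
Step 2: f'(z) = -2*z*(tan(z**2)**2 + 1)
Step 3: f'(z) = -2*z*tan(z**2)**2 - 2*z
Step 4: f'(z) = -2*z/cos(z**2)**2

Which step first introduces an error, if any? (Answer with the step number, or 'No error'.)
Step 2

Step 2 is incorrect due to a sign flip.
The step shows: -2*z*(tan(z**2)**2 + 1)
The correct value should be: 2*z*(tan(z**2)**2 + 1)

Explanation: The sign of the whole expression was flipped: the term 2*z*(tan(z**2)**2 + 1) was incorrectly written as -2*z*(tan(z**2)**2 + 1)
The later steps are derived from this incorrect expression, so the error originates in Step 2.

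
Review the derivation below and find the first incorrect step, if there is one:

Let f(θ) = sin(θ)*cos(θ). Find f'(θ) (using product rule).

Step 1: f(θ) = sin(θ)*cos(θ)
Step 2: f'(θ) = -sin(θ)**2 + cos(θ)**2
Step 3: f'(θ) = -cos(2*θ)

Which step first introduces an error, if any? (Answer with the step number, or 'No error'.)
Step 3

Step 3 is incorrect due to a sign flip.
The step shows: -cos(2*θ)
The correct value should be: cos(2*θ)

Explanation: The sign of the whole expression was flipped: the term cos(2*θ) was incorrectly written as -cos(2*θ)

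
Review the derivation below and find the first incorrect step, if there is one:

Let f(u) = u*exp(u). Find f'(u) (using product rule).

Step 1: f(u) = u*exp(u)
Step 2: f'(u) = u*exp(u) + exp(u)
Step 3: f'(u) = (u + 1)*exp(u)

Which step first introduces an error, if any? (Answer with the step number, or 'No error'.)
No error

All steps in this derivation are correct.
The final answer f'(u) = (u + 1)*exp(u) is valid.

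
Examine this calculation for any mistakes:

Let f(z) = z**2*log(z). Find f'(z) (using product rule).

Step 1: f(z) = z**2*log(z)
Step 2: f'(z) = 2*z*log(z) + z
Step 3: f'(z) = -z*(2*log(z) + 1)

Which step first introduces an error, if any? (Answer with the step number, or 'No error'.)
Step 3

Step 3 is incorrect due to a sign flip.
The step shows: -z*(2*log(z) + 1)
The correct value should be: z*(2*log(z) + 1)

Explanation: The sign of the whole expression was flipped: the term z*(2*log(z) + 1) was incorrectly written as -z*(2*log(z) + 1)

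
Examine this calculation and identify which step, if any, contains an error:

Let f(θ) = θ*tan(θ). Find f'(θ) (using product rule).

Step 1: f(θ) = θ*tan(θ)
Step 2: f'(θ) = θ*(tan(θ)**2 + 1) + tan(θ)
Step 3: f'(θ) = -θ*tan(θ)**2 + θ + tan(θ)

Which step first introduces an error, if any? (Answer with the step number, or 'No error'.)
Step 3

Step 3 is incorrect due to a sign flip.
The step shows: -θ*tan(θ)**2 + θ + tan(θ)
The correct value should be: θ*tan(θ)**2 + θ + tan(θ)

Explanation: The sign of one term was flipped: the term θ*tan(θ)**2 was incorrectly written as -θ*tan(θ)**2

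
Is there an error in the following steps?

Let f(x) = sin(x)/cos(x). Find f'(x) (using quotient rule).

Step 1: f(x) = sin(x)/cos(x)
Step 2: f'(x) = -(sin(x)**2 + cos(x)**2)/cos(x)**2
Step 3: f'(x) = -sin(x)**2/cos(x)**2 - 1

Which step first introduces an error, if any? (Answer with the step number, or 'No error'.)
Step 2

Step 2 is incorrect due to a sign flip.
The step shows: -(sin(x)**2 + cos(x)**2)/cos(x)**2
The correct value should be: (sin(x)**2 + cos(x)**2)/cos(x)**2

Explanation: The sign of the whole expression was flipped: the term (sin(x)**2 + cos(x)**2)/cos(x)**2 was incorrectly written as -(sin(x)**2 + cos(x)**2)/cos(x)**2
The later steps are derived from this incorrect expression, so the error originates in Step 2.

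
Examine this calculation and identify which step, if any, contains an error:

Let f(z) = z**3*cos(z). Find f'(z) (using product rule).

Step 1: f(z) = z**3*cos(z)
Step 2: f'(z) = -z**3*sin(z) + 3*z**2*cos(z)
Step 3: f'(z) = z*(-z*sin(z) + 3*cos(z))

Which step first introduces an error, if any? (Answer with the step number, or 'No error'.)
Step 3

Step 3 is incorrect due to a wrong exponent.
The step shows: z*(-z*sin(z) + 3*cos(z))
The correct value should be: z**2*(-z*sin(z) + 3*cos(z))

Explanation: The exponent 2 on z was incorrectly written as 1: the term z**2*(-z*sin(z) + 3*cos(z)) was incorrectly written as z*(-z*sin(z) + 3*cos(z))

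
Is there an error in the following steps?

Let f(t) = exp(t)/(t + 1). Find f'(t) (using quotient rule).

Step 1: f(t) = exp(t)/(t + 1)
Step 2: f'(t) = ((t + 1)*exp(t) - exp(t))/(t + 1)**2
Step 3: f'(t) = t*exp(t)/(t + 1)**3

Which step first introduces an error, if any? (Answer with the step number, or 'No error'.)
Step 3

Step 3 is incorrect due to a wrong exponent.
The step shows: t*exp(t)/(t + 1)**3
The correct value should be: t*exp(t)/(t + 1)**2

Explanation: The exponent -2 on t + 1 was incorrectly written as -3: the term t*exp(t)/(t + 1)**2 was incorrectly written as t*exp(t)/(t + 1)**3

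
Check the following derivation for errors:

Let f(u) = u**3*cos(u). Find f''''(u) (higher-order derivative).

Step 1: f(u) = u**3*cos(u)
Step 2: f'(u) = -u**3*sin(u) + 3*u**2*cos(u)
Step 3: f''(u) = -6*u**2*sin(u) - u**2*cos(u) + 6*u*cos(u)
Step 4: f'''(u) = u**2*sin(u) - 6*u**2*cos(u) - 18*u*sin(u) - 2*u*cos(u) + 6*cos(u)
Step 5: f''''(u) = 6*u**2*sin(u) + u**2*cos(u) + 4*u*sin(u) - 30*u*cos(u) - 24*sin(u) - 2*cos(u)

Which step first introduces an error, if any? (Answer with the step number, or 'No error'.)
Step 3

Step 3 is incorrect due to a wrong exponent.
The step shows: -6*u**2*sin(u) - u**2*cos(u) + 6*u*cos(u)
The correct value should be: -u**3*cos(u) - 6*u**2*sin(u) + 6*u*cos(u)

Explanation: The exponent 3 on u was incorrectly written as 2: the term -u**3*cos(u) was incorrectly written as -u**2*cos(u)
The later steps are derived from this incorrect expression, so the error originates in Step 3.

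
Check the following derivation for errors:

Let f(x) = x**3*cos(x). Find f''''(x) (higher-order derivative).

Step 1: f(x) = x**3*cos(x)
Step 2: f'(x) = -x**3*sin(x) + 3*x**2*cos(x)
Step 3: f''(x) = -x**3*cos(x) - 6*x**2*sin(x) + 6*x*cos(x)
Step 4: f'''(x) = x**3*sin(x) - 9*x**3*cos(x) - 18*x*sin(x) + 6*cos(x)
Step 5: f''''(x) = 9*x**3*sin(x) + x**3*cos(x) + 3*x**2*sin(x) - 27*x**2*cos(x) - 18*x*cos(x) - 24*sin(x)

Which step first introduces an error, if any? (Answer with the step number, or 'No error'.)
Step 4

Step 4 is incorrect due to a wrong exponent.
The step shows: x**3*sin(x) - 9*x**3*cos(x) - 18*x*sin(x) + 6*cos(x)
The correct value should be: x**3*sin(x) - 9*x**2*cos(x) - 18*x*sin(x) + 6*cos(x)

Explanation: The exponent 2 on x was incorrectly written as 3: the term -9*x**2*cos(x) was incorrectly written as -9*x**3*cos(x)
The later steps are derived from this incorrect expression, so the error originates in Step 4.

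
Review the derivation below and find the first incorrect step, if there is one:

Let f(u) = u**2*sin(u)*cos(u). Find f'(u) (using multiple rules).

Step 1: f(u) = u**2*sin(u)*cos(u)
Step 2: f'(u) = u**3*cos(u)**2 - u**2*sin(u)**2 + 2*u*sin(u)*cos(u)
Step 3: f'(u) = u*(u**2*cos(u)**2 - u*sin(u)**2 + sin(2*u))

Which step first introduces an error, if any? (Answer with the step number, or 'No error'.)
Step 2

Step 2 is incorrect due to a wrong exponent.
The step shows: u**3*cos(u)**2 - u**2*sin(u)**2 + 2*u*sin(u)*cos(u)
The correct value should be: -u**2*sin(u)**2 + u**2*cos(u)**2 + 2*u*sin(u)*cos(u)

Explanation: The exponent 2 on u was incorrectly written as 3: the term u**2*cos(u)**2 was incorrectly written as u**3*cos(u)**2
The later steps are derived from this incorrect expression, so the error originates in Step 2.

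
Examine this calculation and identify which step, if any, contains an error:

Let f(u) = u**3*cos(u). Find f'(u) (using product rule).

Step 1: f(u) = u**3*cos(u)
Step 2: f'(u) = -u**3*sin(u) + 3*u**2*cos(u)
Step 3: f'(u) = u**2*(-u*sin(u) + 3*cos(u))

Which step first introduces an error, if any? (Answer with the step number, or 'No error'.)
No error

All steps in this derivation are correct.
The final answer f'(u) = u**2*(-u*sin(u) + 3*cos(u)) is valid.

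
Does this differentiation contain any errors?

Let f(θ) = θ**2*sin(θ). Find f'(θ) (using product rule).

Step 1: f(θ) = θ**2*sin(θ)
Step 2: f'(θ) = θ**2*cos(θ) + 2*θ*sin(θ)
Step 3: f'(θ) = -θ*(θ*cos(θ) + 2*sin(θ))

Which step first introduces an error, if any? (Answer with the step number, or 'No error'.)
Step 3

Step 3 is incorrect due to a sign flip.
The step shows: -θ*(θ*cos(θ) + 2*sin(θ))
The correct value should be: θ*(θ*cos(θ) + 2*sin(θ))

Explanation: The sign of the whole expression was flipped: the term θ*(θ*cos(θ) + 2*sin(θ)) was incorrectly written as -θ*(θ*cos(θ) + 2*sin(θ))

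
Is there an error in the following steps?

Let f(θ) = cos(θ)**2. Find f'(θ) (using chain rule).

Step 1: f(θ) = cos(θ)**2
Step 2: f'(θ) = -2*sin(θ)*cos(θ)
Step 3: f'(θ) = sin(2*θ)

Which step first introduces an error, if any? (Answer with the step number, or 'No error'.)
Step 3

Step 3 is incorrect due to a sign flip.
The step shows: sin(2*θ)
The correct value should be: -sin(2*θ)

Explanation: The sign of the whole expression was flipped: the term -sin(2*θ) was incorrectly written as sin(2*θ)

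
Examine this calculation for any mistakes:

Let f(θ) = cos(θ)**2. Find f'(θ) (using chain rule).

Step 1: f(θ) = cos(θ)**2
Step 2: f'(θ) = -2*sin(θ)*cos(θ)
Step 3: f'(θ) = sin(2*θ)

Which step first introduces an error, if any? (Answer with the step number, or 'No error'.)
Step 3

Step 3 is incorrect due to a sign flip.
The step shows: sin(2*θ)
The correct value should be: -sin(2*θ)

Explanation: The sign of the whole expression was flipped: the term -sin(2*θ) was incorrectly written as sin(2*θ)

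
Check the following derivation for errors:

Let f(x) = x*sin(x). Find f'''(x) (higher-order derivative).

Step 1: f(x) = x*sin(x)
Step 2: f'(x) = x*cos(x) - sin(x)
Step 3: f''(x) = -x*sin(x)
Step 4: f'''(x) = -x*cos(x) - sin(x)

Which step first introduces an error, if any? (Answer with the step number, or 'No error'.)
Step 2

Step 2 is incorrect due to a sign flip.
The step shows: x*cos(x) - sin(x)
The correct value should be: x*cos(x) + sin(x)

Explanation: The sign of one term was flipped: the term sin(x) was incorrectly written as -sin(x)
The later steps are derived from this incorrect expression, so the error originates in Step 2.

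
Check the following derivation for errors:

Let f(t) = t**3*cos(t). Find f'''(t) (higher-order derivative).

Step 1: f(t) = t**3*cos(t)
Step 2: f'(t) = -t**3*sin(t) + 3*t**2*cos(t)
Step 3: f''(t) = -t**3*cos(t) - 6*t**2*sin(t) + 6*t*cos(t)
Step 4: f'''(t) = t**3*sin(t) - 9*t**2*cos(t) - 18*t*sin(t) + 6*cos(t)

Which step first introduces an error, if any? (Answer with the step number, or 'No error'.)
No error

All steps in this derivation are correct.
The final answer f'''(t) = t**3*sin(t) - 9*t**2*cos(t) - 18*t*sin(t) + 6*cos(t) is valid.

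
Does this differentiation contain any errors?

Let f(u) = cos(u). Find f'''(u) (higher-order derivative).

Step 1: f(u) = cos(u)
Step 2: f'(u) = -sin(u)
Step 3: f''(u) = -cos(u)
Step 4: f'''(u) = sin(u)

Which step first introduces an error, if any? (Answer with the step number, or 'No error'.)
No error

All steps in this derivation are correct.
The final answer f'''(u) = sin(u) is valid.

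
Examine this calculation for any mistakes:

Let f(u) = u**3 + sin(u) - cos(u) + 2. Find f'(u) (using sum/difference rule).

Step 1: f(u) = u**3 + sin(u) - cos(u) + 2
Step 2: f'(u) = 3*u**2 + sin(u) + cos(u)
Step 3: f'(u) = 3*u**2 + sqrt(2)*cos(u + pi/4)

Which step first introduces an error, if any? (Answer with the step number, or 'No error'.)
Step 3

Step 3 is incorrect due to a wrong trig function.
The step shows: 3*u**2 + sqrt(2)*cos(u + pi/4)
The correct value should be: 3*u**2 + sqrt(2)*sin(u + pi/4)

Explanation: sin(u + pi/4) was incorrectly written as cos(u + pi/4): the term sqrt(2)*sin(u + pi/4) was incorrectly written as sqrt(2)*cos(u + pi/4)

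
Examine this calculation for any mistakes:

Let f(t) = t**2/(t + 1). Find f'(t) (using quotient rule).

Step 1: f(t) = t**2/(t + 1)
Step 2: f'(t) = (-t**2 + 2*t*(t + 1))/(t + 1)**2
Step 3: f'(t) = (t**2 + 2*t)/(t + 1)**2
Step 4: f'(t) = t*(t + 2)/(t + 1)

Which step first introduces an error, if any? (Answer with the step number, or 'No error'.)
Step 4

Step 4 is incorrect due to a wrong exponent.
The step shows: t*(t + 2)/(t + 1)
The correct value should be: t*(t + 2)/(t + 1)**2

Explanation: The exponent -2 on t + 1 was incorrectly written as -1: the term t*(t + 2)/(t + 1)**2 was incorrectly written as t*(t + 2)/(t + 1)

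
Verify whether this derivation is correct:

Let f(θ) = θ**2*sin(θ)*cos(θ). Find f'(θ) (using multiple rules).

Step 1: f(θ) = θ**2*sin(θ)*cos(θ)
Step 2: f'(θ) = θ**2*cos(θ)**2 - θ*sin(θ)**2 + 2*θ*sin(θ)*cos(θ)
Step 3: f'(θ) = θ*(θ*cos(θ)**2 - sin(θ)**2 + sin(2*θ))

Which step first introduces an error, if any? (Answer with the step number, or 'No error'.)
Step 2

Step 2 is incorrect due to a wrong exponent.
The step shows: θ**2*cos(θ)**2 - θ*sin(θ)**2 + 2*θ*sin(θ)*cos(θ)
The correct value should be: -θ**2*sin(θ)**2 + θ**2*cos(θ)**2 + 2*θ*sin(θ)*cos(θ)

Explanation: The exponent 2 on θ was incorrectly written as 1: the term -θ**2*sin(θ)**2 was incorrectly written as -θ*sin(θ)**2
The later steps are derived from this incorrect expression, so the error originates in Step 2.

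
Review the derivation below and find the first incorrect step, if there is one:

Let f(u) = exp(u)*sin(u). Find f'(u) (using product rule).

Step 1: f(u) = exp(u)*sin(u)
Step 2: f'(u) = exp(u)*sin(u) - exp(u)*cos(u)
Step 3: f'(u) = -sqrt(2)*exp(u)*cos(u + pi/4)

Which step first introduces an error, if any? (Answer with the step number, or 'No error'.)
Step 2

Step 2 is incorrect due to a sign flip.
The step shows: exp(u)*sin(u) - exp(u)*cos(u)
The correct value should be: exp(u)*sin(u) + exp(u)*cos(u)

Explanation: The sign of one term was flipped: the term exp(u)*cos(u) was incorrectly written as -exp(u)*cos(u)
The later steps are derived from this incorrect expression, so the error originates in Step 2.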